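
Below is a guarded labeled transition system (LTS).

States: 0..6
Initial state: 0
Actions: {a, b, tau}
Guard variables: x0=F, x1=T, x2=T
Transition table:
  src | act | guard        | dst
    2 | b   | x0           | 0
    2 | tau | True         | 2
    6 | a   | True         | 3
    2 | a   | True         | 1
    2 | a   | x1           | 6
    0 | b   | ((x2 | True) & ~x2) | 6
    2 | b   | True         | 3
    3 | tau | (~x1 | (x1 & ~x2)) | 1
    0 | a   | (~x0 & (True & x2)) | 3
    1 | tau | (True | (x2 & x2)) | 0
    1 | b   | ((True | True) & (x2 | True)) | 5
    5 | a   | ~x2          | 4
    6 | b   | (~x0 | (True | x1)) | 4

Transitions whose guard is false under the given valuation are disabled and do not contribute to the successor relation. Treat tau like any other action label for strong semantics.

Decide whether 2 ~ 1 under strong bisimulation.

Answer: NOT BISIMILAR

Working:
Compute ~ classes (split until stable):
  round 0: {{0,1,2,3,4,5,6}}
  round 1: {{0},{1},{2},{3,4,5},{6}}
Fixed point at round 2; 5 class(es).
[2]={2}  [1]={1}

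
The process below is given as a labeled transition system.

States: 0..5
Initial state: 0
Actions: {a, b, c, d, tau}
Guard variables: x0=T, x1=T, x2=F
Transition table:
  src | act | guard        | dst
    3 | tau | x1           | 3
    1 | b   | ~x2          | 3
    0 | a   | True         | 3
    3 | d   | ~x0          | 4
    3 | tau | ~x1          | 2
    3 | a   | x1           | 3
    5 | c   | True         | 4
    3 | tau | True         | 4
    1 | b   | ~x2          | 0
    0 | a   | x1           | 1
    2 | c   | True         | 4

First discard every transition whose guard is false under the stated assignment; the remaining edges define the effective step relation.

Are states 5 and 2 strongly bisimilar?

Compute ~ classes (split until stable):
  π0 = {{0,1,2,3,4,5}}
  π1 = {{0},{1},{2,5},{3},{4}}
5 equivalence class(es) (converged in 2)
class of 5: {2,5}; class of 2: {2,5}

Answer: BISIMILAR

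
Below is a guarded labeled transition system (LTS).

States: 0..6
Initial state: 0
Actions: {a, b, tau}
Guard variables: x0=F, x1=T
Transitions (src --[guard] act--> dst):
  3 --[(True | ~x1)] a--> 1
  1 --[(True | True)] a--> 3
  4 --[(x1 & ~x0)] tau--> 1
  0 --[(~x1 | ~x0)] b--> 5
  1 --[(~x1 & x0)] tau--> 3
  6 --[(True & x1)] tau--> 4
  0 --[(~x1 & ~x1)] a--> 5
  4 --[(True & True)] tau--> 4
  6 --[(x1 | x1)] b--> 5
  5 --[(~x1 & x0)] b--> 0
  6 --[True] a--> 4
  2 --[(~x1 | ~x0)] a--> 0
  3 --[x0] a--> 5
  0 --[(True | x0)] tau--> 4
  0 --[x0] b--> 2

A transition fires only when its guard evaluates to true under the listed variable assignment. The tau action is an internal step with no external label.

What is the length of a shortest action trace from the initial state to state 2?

Layered search for 2:
  depth 0: {0}
  depth 1: {4,5}
  depth 2: {1}
  depth 3: {3}
2 never appears.

Answer: UNREACHABLE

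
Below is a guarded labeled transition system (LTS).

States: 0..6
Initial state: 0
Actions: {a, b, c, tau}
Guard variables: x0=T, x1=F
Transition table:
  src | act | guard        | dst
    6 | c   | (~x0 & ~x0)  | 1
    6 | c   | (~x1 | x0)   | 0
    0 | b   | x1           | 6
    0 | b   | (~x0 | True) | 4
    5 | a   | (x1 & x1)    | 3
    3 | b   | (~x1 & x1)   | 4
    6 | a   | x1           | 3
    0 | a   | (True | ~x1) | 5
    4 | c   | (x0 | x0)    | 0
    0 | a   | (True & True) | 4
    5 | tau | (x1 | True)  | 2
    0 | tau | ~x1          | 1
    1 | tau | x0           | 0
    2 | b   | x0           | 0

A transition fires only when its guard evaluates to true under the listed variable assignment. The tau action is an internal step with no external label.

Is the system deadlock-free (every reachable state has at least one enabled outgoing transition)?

Reach set: {0,1,2,4,5}
  0: a→4  a→5  b→4  tau→1  [4 out]
  1: tau→0  [1 out]
  2: b→0  [1 out]
  4: c→0  [1 out]
  5: tau→2  [1 out]

Answer: DEADLOCK-FREE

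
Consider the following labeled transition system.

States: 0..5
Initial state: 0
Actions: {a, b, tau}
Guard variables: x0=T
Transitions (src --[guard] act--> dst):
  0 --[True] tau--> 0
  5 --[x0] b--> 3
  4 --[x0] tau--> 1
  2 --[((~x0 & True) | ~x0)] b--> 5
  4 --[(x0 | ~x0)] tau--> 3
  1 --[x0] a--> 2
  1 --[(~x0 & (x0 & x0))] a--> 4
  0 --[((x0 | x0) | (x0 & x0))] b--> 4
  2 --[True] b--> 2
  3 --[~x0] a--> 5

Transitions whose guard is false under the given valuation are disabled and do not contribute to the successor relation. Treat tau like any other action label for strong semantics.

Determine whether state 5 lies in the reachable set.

Answer: UNREACHABLE

Working:
After dropping false guards: 7 live edges.
Layer 0: {0}
Layer 1: {4}  total {0,4}
Layer 2: {1,3}  total {0,1,3,4}
Layer 3: {2}  total {0,1,2,3,4}
R = {0,1,2,3,4}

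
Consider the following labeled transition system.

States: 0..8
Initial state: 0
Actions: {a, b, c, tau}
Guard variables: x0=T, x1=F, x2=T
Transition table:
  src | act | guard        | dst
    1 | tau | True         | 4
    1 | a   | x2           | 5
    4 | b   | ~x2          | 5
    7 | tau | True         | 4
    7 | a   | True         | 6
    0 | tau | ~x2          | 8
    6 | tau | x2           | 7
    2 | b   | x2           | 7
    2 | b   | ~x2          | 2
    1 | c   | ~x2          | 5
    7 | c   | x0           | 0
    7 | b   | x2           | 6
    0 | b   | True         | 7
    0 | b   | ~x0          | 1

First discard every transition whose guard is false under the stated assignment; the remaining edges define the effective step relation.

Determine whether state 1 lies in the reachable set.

Answer: UNREACHABLE

Working:
9 transition(s) survive guard evaluation.
L0 = {0}
L1 = {7}  cumulative {0,7}
L2 = {4,6}  cumulative {0,4,6,7}
Reach set: {0,4,6,7}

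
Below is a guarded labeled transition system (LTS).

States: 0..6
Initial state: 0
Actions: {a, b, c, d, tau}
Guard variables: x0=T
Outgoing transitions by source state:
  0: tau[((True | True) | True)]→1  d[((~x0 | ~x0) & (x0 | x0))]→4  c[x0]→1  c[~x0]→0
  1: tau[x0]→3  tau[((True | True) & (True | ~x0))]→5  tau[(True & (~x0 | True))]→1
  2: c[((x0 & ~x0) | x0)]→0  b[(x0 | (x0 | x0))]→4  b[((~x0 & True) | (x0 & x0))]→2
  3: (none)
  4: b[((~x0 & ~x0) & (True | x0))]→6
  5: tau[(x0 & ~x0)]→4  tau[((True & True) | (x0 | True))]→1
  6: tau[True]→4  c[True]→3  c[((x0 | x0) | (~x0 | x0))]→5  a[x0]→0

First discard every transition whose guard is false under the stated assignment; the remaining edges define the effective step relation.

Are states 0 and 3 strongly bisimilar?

Answer: NOT BISIMILAR

Working:
Compute ~ classes (split until stable):
  π0 = {{0,1,2,3,4,5,6}}
  π1 = {{0},{1,5},{2},{3,4},{6}}
  π2 = {{0},{1},{2},{3,4},{5},{6}}
6 equivalence class(es) (converged in 3)
0∈{0}, 3∈{3,4}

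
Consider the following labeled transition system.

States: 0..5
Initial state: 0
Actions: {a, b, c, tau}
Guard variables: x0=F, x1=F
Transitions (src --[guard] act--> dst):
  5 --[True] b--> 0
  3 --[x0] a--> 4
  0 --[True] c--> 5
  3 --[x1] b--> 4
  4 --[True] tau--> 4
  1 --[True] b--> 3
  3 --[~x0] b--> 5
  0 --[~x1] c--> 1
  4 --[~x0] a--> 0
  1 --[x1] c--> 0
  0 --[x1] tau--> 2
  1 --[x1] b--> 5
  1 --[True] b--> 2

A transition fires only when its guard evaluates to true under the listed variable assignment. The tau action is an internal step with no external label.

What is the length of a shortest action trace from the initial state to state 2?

Layered search for 2:
  Layer 0: {0}
  Layer 1: {1,5}
  Layer 2: {2,3}
2 enters at depth 2; path c·b

Answer: 2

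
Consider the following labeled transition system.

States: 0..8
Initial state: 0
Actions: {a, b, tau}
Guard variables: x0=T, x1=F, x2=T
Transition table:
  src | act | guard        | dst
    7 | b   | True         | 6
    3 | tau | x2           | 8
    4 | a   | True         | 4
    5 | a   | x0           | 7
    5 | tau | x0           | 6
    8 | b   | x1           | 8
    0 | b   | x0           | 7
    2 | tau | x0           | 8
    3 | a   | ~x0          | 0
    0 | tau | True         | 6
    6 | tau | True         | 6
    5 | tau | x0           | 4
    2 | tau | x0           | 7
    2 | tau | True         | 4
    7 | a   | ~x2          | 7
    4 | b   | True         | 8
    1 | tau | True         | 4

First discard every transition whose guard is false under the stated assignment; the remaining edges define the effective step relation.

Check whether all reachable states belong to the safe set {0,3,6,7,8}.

Answer: INVARIANT HOLDS

Working:
Safe = {0,3,6,7,8}
R = {0,6,7}
  0: safe
  6: safe
  7: safe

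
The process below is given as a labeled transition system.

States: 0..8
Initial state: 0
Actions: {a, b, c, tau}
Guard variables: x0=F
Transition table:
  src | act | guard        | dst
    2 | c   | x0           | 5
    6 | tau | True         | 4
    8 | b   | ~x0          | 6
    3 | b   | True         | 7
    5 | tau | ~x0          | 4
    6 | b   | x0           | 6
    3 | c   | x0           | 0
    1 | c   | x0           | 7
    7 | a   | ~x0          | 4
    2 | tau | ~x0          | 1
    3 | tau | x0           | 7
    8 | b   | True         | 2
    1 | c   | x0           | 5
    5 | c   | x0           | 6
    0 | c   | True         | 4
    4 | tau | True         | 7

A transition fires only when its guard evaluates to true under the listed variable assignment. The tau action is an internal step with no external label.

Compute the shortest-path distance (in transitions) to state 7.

Layered search for 7:
  depth 0: {0}
  depth 1: {4}
  depth 2: {7}
7 enters at depth 2; path c·tau

Answer: 2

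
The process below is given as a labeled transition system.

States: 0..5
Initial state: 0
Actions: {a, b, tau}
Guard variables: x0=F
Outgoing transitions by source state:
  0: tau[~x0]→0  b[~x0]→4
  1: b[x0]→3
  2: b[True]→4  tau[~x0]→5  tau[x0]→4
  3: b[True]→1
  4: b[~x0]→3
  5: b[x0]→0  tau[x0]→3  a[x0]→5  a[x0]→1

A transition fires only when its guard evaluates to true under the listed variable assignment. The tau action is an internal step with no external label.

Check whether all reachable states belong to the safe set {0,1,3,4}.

Answer: INVARIANT HOLDS

Trace:
Allowed set {0,1,3,4}
Reachable = {0,1,3,4}
  0: ✓
  1: ✓
  3: ✓
  4: ✓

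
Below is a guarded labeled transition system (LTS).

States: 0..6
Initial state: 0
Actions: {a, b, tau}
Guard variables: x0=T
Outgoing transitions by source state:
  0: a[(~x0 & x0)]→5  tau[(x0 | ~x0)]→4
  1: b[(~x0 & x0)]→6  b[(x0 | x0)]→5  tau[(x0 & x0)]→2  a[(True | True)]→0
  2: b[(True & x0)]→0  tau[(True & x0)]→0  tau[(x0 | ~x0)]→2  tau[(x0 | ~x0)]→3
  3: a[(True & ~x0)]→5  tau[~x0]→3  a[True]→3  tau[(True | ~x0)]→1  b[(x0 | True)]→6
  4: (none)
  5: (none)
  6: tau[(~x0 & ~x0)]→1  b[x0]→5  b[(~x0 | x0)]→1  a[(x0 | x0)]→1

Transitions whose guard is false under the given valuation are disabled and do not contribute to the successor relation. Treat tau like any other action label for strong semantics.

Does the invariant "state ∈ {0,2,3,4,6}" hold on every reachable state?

Answer: INVARIANT HOLDS

Trace:
Inv-set: {0,2,3,4,6}
R = {0,4}
  0: ok
  4: ok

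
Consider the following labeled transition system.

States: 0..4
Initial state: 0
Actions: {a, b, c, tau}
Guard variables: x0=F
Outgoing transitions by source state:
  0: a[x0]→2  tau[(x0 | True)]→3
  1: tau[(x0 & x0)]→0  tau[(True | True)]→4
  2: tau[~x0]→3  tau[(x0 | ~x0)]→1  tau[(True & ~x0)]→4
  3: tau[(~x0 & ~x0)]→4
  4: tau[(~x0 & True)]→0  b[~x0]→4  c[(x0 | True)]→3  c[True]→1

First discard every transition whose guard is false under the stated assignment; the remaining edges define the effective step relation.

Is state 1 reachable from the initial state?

Answer: REACHABLE

Working:
Guard filter leaves 10 enabled edge(s).
L0 = {0}
L1 = {3}  now seen {0,3}
L2 = {4}  now seen {0,3,4}
L3 = {1}  now seen {0,1,3,4}
Reachable = {0,1,3,4}
trace reaching 1: tau·tau·c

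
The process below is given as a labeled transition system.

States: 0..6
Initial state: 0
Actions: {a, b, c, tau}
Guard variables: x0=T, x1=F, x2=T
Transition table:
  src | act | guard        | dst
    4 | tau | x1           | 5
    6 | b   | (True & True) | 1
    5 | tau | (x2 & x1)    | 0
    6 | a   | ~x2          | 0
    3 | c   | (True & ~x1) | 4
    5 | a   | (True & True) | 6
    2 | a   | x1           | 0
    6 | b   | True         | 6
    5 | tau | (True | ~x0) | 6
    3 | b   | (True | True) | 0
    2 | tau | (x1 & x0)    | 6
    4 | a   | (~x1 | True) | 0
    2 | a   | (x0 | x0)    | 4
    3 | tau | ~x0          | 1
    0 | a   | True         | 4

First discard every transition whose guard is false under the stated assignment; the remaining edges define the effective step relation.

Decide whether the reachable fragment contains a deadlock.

Reach set: {0,4}
  0: a→4  [1 exit(s)]
  4: a→0  [1 exit(s)]

Answer: DEADLOCK-FREE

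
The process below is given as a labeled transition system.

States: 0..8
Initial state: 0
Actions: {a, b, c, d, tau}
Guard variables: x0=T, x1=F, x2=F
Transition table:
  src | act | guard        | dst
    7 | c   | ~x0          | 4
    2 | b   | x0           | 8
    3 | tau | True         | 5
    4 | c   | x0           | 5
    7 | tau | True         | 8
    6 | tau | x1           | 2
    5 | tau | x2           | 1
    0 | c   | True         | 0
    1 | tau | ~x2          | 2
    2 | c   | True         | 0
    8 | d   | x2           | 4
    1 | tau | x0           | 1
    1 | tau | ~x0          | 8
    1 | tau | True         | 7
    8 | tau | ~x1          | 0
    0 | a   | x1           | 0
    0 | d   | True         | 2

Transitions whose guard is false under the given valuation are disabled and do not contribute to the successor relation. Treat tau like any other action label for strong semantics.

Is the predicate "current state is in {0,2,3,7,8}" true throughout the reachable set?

Answer: INVARIANT HOLDS

Working:
Inv-set: {0,2,3,7,8}
Reach set: {0,2,8}
  0: ok
  2: ok
  8: ok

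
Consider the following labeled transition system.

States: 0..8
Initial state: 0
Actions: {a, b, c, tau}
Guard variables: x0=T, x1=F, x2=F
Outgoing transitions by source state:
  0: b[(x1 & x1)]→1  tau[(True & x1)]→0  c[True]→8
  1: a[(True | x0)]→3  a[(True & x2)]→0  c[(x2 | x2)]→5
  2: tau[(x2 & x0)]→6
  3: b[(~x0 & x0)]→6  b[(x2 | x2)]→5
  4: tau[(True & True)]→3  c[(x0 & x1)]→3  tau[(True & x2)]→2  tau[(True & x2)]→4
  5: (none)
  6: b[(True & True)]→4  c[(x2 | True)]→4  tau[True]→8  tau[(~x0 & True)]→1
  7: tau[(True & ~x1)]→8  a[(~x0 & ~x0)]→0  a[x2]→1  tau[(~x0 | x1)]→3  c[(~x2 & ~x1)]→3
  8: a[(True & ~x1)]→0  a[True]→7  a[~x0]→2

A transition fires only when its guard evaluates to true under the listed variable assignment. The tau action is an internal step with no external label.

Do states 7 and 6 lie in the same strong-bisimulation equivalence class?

Answer: NOT BISIMILAR

Analysis:
Compute ~ classes (split until stable):
  π0 = {{0,1,2,3,4,5,6,7,8}}
  π1 = {{0},{1,8},{2,3,5},{4},{6},{7}}
  π2 = {{0},{1},{2,3,5},{4},{6},{7},{8}}
Fixed point at round 3; 7 class(es).
7∈{7}, 6∈{6}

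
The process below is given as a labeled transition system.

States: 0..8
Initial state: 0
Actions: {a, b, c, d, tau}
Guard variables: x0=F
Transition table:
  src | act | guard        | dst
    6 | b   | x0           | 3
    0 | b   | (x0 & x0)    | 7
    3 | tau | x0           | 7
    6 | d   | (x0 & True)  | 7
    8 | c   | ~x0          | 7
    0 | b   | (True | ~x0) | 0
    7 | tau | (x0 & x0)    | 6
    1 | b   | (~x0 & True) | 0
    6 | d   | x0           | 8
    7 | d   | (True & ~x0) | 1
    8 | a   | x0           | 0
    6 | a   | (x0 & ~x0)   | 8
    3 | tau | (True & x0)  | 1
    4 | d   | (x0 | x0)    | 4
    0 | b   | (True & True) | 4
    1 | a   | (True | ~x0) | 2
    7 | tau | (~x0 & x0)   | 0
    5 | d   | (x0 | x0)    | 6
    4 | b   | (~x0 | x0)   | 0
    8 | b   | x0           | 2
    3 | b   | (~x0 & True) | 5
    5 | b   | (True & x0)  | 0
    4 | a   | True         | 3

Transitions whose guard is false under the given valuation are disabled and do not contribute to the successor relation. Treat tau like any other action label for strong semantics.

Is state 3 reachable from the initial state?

Answer: REACHABLE

Working:
Guard filter leaves 9 enabled edge(s).
Layer 0: {0}
Layer 1: {4}  cumulative {0,4}
Layer 2: {3}  cumulative {0,3,4}
Layer 3: {5}  cumulative {0,3,4,5}
Reach set: {0,3,4,5}
trace reaching 3: b·a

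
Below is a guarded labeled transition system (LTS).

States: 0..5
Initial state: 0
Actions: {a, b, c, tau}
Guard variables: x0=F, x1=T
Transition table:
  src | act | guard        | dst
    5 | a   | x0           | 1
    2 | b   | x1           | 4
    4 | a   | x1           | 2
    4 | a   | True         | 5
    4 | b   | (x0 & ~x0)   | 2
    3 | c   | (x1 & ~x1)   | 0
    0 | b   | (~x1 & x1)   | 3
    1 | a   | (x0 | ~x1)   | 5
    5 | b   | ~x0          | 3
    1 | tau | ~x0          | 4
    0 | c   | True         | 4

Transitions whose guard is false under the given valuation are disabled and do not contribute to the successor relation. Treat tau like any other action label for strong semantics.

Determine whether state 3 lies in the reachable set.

Answer: REACHABLE

Analysis:
6 transition(s) survive guard evaluation.
depth 0: {0}
depth 1: {4}  now seen {0,4}
depth 2: {2,5}  now seen {0,2,4,5}
depth 3: {3}  now seen {0,2,3,4,5}
Reach set: {0,2,3,4,5}
witness 3: c·a·b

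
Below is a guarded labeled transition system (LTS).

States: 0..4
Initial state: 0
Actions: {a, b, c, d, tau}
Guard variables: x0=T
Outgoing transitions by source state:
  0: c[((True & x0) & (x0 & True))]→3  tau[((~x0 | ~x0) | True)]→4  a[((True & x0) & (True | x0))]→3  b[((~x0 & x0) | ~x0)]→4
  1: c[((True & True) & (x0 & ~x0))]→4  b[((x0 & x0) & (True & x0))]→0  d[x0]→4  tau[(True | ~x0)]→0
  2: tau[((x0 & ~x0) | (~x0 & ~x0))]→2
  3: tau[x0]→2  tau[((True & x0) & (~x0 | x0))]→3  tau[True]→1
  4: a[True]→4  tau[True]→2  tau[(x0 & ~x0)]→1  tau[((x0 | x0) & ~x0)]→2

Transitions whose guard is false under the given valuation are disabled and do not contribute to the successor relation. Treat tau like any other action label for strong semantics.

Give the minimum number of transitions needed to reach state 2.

Answer: 2

Trace:
Layered search for 2:
  L0 = {0}
  L1 = {3,4}
  L2 = {1,2}
depth(2)=2, e.g. a·tau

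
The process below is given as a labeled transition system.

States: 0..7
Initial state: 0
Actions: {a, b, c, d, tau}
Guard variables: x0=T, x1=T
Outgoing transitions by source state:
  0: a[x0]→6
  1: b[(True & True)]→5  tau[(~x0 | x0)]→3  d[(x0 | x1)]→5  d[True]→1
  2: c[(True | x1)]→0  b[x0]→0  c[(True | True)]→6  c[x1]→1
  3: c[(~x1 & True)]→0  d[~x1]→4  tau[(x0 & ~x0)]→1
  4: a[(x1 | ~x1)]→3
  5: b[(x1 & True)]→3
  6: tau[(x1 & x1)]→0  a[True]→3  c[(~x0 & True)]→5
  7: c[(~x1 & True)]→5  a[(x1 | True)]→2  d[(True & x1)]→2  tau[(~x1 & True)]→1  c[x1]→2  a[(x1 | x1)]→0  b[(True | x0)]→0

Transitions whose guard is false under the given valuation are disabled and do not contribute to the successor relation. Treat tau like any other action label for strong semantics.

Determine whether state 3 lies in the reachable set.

Answer: REACHABLE

Working:
After dropping false guards: 18 live edges.
L0 = {0}
L1 = {6}  total {0,6}
L2 = {3}  total {0,3,6}
Reachable = {0,3,6}
trace reaching 3: a·a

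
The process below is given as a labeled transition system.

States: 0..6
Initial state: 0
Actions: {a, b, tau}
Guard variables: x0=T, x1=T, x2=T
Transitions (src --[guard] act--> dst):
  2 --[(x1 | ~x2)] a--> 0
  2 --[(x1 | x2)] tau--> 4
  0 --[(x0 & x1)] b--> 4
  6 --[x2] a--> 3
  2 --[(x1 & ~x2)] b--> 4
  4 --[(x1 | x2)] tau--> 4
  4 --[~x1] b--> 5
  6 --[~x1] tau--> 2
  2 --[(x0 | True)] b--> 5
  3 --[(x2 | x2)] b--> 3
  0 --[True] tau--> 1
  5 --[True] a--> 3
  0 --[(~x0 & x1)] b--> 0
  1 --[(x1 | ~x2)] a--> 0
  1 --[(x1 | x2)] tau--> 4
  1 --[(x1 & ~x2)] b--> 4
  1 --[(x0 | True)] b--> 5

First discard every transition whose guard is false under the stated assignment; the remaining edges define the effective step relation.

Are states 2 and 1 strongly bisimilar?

Answer: BISIMILAR

Working:
Refine partition for ~:
  π0 = {{0,1,2,3,4,5,6}}
  π1 = {{0},{1,2},{3},{4},{5,6}}
5 equivalence class(es) (converged in 2)
2∈{1,2}, 1∈{1,2}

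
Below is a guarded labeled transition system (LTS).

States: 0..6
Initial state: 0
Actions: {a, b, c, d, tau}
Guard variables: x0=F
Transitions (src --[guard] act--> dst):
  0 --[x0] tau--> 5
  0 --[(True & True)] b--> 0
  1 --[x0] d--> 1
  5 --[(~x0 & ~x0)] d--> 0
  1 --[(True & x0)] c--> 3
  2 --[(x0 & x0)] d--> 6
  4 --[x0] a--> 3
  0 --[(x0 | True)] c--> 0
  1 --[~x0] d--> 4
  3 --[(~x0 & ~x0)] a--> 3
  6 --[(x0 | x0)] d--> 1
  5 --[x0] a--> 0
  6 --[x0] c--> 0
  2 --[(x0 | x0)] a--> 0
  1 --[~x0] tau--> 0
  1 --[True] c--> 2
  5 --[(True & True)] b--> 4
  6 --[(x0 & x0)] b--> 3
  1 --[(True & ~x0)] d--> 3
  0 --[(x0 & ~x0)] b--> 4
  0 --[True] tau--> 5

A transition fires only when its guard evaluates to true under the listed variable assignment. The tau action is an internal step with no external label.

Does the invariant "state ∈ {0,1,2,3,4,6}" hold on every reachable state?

Inv-set: {0,1,2,3,4,6}
R = {0,4,5}
  0: safe
  4: safe
  5: ✗ unsafe
reach 5 via tau — violates

Answer: INVARIANT VIOLATED at state 5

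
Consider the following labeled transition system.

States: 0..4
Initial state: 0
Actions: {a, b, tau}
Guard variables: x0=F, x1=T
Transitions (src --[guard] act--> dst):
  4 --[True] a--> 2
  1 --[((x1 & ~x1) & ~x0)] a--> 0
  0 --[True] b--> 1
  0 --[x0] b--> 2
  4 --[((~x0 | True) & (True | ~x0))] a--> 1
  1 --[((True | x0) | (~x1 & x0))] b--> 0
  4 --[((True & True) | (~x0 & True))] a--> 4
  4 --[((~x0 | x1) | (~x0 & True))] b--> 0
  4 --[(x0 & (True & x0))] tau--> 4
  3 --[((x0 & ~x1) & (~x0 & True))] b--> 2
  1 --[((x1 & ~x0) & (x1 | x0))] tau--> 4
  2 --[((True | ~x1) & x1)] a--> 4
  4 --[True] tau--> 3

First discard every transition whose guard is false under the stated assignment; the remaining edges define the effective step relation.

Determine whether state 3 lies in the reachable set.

Answer: REACHABLE

Trace:
9 transition(s) survive guard evaluation.
Layer 0: {0}
Layer 1: {1}  cumulative {0,1}
Layer 2: {4}  cumulative {0,1,4}
Layer 3: {2,3}  cumulative {0,1,2,3,4}
Reach set: {0,1,2,3,4}
Path to 3: b·tau·tau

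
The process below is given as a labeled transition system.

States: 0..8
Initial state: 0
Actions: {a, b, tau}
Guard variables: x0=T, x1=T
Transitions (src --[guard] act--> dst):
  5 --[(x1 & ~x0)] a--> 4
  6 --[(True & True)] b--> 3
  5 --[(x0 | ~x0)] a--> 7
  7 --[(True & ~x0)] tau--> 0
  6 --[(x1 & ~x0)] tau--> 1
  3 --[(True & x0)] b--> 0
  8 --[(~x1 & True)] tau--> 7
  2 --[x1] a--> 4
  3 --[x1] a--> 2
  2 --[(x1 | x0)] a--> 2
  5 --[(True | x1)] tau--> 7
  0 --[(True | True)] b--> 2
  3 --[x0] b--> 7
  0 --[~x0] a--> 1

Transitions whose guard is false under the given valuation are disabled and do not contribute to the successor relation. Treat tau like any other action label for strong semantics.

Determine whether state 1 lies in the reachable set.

9 transition(s) survive guard evaluation.
Layer 0: {0}
Layer 1: {2}  now seen {0,2}
Layer 2: {4}  now seen {0,2,4}
Reachable = {0,2,4}

Answer: UNREACHABLE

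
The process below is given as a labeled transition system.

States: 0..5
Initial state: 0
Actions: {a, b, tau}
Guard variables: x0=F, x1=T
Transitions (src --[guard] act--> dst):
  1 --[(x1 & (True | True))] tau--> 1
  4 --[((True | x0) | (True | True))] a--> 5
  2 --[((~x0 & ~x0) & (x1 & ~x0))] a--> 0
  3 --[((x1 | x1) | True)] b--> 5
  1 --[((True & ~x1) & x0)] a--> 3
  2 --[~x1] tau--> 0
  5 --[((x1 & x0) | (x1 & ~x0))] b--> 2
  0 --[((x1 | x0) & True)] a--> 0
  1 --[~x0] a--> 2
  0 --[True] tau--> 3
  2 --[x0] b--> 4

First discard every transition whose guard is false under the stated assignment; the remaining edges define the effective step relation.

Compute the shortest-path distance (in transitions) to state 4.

Layered search for 4:
  Layer 0: {0}
  Layer 1: {3}
  Layer 2: {5}
  Layer 3: {2}
4 never appears.

Answer: UNREACHABLE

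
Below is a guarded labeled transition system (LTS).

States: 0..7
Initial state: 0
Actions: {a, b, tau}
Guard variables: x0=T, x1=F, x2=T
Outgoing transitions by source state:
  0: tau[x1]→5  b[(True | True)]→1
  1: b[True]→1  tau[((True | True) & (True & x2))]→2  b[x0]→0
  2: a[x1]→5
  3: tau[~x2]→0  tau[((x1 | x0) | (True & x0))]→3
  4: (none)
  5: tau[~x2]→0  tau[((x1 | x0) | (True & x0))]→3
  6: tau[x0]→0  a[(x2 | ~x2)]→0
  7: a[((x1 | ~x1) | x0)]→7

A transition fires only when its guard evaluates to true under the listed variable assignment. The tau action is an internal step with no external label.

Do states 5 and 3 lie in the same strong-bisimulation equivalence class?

Refine partition for ~:
  π0 = {{0,1,2,3,4,5,6,7}}
  π1 = {{0},{1},{2,4},{3,5},{6},{7}}
stable after 2 split(s): 6 block(s)
5∈{3,5}, 3∈{3,5}

Answer: BISIMILAR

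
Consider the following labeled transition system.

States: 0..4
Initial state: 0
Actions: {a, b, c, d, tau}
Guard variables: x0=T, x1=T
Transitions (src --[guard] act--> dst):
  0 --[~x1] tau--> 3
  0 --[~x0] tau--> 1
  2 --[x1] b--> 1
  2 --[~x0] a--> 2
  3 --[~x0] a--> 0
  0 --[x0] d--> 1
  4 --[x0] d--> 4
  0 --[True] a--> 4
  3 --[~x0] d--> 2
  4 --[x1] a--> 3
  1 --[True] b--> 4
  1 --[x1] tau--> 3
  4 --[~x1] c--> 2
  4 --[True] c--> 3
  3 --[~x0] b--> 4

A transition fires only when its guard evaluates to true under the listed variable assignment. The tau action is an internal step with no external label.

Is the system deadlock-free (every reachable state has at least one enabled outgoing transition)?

R = {0,1,3,4}
  0: a→4  d→1  [deg 2]
  1: b→4  tau→3  [deg 2]
  3: ∅  [deadlock]
  4: a→3  c→3  d→4  [deg 3]
Path to 3: d·tau

Answer: DEADLOCK at state 3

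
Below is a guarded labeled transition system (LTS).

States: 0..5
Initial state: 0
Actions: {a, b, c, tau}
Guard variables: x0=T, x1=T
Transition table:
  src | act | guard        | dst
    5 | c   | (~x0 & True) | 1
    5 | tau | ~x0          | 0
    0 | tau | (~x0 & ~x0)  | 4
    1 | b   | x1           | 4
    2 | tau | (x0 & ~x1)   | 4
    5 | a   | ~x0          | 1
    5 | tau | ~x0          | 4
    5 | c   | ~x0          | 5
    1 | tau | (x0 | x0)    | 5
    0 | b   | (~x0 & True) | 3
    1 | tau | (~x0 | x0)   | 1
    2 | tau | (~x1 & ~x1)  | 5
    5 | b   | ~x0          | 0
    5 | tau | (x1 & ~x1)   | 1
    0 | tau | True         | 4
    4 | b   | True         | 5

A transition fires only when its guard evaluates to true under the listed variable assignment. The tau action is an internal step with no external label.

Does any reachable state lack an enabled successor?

Reach set: {0,4,5}
  0: tau→4  [1 out]
  4: b→5  [1 out]
  5: ∅  [no exit]
trace reaching 5: tau·b

Answer: DEADLOCK at state 5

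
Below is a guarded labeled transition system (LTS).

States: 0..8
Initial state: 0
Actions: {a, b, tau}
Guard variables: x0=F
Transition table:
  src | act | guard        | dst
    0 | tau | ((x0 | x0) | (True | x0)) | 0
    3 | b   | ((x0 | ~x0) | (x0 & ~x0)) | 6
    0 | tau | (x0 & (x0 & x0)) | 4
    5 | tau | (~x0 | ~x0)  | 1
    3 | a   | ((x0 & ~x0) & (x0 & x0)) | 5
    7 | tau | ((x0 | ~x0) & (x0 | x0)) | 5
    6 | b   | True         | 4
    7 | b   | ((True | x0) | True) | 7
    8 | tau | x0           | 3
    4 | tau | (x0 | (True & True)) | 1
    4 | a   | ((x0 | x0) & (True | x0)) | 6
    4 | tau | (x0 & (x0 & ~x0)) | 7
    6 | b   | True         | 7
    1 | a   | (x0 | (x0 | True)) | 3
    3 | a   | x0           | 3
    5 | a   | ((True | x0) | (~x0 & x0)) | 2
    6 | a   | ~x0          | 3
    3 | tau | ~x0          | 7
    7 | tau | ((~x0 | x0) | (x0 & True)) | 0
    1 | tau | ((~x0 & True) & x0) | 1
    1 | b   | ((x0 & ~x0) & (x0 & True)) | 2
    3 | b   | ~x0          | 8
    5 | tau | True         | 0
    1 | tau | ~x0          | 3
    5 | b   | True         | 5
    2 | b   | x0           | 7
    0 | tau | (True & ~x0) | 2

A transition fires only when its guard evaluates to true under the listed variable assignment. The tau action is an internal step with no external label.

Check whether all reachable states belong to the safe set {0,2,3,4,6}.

Safe = {0,2,3,4,6}
Reach set: {0,2}
  0: safe
  2: safe

Answer: INVARIANT HOLDS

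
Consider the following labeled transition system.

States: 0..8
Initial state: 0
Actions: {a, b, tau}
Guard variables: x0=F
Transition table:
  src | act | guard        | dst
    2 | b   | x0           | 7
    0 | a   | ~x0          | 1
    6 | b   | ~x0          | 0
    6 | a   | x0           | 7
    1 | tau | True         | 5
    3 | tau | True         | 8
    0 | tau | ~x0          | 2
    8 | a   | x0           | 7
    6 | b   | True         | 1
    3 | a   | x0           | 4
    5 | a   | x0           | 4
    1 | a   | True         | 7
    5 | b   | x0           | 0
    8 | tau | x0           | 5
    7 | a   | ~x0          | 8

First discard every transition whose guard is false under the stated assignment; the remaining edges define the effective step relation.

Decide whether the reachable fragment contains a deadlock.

Answer: DEADLOCK at state 2

Working:
R = {0,1,2,5,7,8}
  0: a→1  tau→2  [2 out]
  1: a→7  tau→5  [2 out]
  2: ∅  [no exit]
  5: ∅  [no exit]
  7: a→8  [1 out]
  8: ∅  [no exit]
Path to 2: tau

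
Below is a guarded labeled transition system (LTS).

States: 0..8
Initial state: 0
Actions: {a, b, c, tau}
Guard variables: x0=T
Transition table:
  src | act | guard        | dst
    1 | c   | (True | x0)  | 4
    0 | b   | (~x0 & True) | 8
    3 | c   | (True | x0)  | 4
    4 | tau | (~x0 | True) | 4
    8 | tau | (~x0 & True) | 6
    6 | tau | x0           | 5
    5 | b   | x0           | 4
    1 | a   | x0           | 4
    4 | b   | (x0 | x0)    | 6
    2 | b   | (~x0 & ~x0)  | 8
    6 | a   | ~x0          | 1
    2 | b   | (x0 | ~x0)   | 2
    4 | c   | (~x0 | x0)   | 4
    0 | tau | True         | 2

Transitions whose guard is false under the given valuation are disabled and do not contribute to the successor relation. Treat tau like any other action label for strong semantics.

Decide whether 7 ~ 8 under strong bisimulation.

Compute ~ classes (split until stable):
  round 0: {{0,1,2,3,4,5,6,7,8}}
  round 1: {{0,6},{1},{2,5},{3},{4},{7,8}}
  round 2: {{0,6},{1},{2},{3},{4},{5},{7,8}}
  round 3: {{0},{1},{2},{3},{4},{5},{6},{7,8}}
stable after 4 split(s): 8 block(s)
7∈{7,8}, 8∈{7,8}

Answer: BISIMILAR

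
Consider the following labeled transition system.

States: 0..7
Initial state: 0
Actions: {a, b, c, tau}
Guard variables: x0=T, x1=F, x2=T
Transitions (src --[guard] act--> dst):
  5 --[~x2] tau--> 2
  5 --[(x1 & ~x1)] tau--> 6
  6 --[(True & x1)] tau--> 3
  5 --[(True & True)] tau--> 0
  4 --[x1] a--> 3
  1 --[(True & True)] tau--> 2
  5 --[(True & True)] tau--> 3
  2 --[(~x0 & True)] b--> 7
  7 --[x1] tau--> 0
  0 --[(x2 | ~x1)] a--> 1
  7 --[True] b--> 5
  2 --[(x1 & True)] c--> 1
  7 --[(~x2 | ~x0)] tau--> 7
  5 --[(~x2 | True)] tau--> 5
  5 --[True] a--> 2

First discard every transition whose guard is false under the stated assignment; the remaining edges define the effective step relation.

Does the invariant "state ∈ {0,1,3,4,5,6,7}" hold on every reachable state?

Inv-set: {0,1,3,4,5,6,7}
R = {0,1,2}
  0: safe
  1: safe
  2: ✗ unsafe
reach 2 via a·tau — violates

Answer: INVARIANT VIOLATED at state 2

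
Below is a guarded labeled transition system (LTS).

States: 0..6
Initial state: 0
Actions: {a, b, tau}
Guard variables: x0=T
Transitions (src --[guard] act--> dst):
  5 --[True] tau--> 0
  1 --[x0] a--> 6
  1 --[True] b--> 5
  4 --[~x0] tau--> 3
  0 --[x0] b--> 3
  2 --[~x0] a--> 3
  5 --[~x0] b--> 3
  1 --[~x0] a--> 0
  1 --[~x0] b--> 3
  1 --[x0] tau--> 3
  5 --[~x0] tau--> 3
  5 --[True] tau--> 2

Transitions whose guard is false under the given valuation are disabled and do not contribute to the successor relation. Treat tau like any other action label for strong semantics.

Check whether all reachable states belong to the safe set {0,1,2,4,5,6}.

Allowed set {0,1,2,4,5,6}
R = {0,3}
  0: ok
  3: outside
counterexample path to 3: b

Answer: INVARIANT VIOLATED at state 3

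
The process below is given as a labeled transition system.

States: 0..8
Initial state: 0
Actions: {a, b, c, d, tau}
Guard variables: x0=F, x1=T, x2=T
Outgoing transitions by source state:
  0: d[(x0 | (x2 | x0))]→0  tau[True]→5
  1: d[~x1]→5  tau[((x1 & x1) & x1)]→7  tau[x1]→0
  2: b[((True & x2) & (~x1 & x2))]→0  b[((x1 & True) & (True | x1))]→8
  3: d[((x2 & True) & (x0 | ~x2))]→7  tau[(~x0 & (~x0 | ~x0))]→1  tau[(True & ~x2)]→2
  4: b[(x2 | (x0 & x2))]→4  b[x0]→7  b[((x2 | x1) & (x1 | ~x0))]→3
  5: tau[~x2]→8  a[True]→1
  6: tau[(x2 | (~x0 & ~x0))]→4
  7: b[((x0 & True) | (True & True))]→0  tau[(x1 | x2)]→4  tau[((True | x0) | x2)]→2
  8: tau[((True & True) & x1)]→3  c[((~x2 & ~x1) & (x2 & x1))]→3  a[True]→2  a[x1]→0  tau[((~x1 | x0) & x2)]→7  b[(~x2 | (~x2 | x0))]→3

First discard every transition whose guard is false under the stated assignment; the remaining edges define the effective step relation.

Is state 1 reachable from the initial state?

Answer: REACHABLE

Working:
16 transition(s) survive guard evaluation.
Layer 0: {0}
Layer 1: {5}  total {0,5}
Layer 2: {1}  total {0,1,5}
Layer 3: {7}  total {0,1,5,7}
Layer 4: {2,4}  total {0,1,2,4,5,7}
Layer 5: {3,8}  total {0,1,2,3,4,5,7,8}
Reachable = {0,1,2,3,4,5,7,8}
witness 1: tau·a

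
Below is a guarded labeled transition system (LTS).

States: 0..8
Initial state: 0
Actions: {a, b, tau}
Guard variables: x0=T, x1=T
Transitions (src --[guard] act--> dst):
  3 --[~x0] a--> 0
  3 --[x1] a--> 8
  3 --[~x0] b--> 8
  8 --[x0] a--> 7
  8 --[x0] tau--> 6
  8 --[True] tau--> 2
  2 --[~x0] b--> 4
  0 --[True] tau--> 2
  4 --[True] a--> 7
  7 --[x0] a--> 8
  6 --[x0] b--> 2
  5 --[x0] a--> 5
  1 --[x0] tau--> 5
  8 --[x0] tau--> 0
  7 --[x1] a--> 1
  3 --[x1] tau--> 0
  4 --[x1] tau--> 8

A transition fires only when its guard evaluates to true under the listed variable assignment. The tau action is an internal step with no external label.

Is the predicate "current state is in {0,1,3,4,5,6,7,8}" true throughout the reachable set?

Inv-set: {0,1,3,4,5,6,7,8}
Reachable = {0,2}
  0: ok
  2: ✗ unsafe
witness against invariant: tau → 2

Answer: INVARIANT VIOLATED at state 2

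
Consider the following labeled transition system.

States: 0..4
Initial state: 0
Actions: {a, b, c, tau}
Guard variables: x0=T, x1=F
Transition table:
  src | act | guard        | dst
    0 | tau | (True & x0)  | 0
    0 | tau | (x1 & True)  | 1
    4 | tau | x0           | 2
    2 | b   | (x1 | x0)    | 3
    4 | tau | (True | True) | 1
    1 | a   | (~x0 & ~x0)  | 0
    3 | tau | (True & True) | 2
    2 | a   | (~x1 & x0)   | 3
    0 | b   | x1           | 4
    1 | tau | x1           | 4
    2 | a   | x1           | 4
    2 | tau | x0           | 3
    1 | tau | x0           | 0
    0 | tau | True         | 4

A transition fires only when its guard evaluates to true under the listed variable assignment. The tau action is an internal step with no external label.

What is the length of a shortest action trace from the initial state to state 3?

Answer: 3

Trace:
Layered search for 3:
  L0 = {0}
  L1 = {4}
  L2 = {1,2}
  L3 = {3}
depth(3)=3, e.g. tau·tau·a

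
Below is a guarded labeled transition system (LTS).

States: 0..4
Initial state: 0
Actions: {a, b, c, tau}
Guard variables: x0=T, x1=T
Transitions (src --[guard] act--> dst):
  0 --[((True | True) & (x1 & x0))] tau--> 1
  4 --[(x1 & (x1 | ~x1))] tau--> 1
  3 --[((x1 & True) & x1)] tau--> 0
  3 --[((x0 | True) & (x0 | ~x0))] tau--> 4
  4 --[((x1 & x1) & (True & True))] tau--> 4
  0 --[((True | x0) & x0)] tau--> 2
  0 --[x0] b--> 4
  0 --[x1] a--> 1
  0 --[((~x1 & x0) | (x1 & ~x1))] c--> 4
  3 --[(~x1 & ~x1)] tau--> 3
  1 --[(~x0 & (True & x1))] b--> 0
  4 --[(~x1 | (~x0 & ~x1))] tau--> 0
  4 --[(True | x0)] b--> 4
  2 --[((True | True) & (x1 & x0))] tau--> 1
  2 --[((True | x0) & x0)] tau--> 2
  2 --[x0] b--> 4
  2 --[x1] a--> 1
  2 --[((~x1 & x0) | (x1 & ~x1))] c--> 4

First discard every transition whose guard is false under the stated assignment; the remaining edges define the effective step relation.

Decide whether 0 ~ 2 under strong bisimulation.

Answer: BISIMILAR

Trace:
Compute ~ classes (split until stable):
  π0 = {{0,1,2,3,4}}
  π1 = {{0,2},{1},{3},{4}}
Fixed point at round 2; 4 class(es).
0∈{0,2}, 2∈{0,2}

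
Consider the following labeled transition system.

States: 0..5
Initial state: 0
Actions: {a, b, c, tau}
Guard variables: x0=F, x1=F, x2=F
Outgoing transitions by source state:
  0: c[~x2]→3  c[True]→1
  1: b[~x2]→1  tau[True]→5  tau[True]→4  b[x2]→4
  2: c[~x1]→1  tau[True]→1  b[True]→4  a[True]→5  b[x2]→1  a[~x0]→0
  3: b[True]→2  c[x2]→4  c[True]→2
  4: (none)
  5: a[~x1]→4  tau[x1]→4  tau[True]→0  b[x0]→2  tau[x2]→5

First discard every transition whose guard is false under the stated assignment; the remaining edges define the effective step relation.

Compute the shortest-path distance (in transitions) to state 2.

Answer: 2

Working:
BFS to 2:
  Layer 0: {0}
  Layer 1: {1,3}
  Layer 2: {2,4,5}
depth(2)=2, e.g. c·b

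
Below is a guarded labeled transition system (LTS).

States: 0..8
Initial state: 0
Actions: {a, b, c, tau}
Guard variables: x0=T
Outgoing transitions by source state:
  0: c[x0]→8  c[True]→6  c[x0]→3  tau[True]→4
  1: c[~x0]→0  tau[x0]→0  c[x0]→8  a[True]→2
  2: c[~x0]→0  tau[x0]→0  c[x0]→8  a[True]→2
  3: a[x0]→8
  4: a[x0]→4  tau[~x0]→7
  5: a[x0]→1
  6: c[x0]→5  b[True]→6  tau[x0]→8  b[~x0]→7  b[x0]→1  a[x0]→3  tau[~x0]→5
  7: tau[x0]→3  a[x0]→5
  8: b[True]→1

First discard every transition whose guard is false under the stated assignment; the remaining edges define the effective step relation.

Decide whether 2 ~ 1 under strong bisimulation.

Refine partition for ~:
  P[0] = {{0,1,2,3,4,5,6,7,8}}
  P[1] = {{0},{1,2},{3,4,5},{6},{7},{8}}
  P[2] = {{0},{1,2},{3},{4},{5},{6},{7},{8}}
stable after 3 split(s): 8 block(s)
2∈{1,2}, 1∈{1,2}

Answer: BISIMILAR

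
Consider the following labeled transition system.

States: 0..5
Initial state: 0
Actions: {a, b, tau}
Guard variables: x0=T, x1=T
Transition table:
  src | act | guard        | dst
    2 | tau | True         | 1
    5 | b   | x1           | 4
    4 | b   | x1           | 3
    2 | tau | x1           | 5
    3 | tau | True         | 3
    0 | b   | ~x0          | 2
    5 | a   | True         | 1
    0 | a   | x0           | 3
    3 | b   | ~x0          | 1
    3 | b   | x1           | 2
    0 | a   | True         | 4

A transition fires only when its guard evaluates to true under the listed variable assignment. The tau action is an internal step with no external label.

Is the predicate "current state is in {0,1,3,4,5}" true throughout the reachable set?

Inv-set: {0,1,3,4,5}
R = {0,1,2,3,4,5}
  0: safe
  1: safe
  2: VIOLATES
  3: safe
  4: safe
  5: safe
reach 2 via a·b — violates

Answer: INVARIANT VIOLATED at state 2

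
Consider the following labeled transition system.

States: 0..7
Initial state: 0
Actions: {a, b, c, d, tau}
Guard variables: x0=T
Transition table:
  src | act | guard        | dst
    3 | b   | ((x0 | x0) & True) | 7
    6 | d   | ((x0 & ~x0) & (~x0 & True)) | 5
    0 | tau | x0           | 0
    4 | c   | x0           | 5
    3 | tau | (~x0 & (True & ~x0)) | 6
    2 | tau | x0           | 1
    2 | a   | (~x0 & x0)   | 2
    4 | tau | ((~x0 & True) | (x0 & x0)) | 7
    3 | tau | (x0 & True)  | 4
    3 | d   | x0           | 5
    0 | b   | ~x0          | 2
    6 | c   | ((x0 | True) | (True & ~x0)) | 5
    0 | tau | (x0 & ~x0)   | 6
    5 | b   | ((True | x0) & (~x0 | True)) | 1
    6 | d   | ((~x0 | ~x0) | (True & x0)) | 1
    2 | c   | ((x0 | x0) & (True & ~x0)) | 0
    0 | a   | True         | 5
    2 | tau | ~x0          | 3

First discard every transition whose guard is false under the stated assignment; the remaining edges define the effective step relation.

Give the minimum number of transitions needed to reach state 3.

Breadth-first toward 3:
  Layer 0: {0}
  Layer 1: {5}
  Layer 2: {1}
3 never appears.

Answer: UNREACHABLE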